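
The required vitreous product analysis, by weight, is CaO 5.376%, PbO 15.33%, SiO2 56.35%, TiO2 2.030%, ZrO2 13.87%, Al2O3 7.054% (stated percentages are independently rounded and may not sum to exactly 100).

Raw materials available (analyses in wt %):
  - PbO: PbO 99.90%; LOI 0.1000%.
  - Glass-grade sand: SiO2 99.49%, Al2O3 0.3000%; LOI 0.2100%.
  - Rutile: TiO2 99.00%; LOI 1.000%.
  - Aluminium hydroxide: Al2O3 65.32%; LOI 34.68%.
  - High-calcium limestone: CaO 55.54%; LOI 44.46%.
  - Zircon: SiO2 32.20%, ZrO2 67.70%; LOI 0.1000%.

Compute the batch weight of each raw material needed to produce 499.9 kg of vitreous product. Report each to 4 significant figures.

Working values are displayed, with 4-significant-figure rounding, between the steps. The working math runs at exact precision at every stage; each reported number is rounded once only — all derived quantities, which include LOI, the totals, glass mass, the six compositions, the yield, are rebuilt at full float precision, as quoted within problem or answer, starting from the weights per 499.9 kg of glass.
Oxide-by-oxide targets in 499.9 kg vitreous product:
  CaO: 5.376% × 499.9 = 26.87 kg
  PbO: 15.33% × 499.9 = 76.63 kg
  SiO2: 56.35% × 499.9 = 281.7 kg
  TiO2: 2.030% × 499.9 = 10.15 kg
  ZrO2: 13.87% × 499.9 = 69.34 kg
  Al2O3: 7.054% × 499.9 = 35.26 kg
Sums-versus-targets review working from each reported weight, per the basis as stated (oxide sums agree with the targets up to rounding of the answer):
  CaO: 48.39·0.5554 = 26.88 kg (target 26.87 kg)
  PbO: 76.71·0.9990 = 76.63 kg (target 76.63 kg)
  SiO2: 250.0·0.9949 + 102.4·0.3220 = 281.7 kg (target 281.7 kg)
  TiO2: 10.25·0.9900 = 10.15 kg (target 10.15 kg)
  ZrO2: 102.4·0.6770 = 69.32 kg (target 69.34 kg)
  Al2O3: 250.0·0.003000 + 52.84·0.6532 = 35.27 kg (target 35.26 kg)
Glass mass check: total charge less LOI = 499.9 kg (the Σ of target masses is 499.9 kg; basis as stated: 499.9 kg — differing by rounding only).
Summing the batch: Σ batch = 540.6 kg; loss to ignition Σ batch·LOI = 40.65 kg; as yield: glass ÷ batch → 92.48%.

Batch per 499.9 kg vitreous product:
  PbO: 76.71 kg
  Glass-grade sand: 250.0 kg
  Rutile: 10.25 kg
  Aluminium hydroxide: 52.84 kg
  High-calcium limestone: 48.39 kg
  Zircon: 102.4 kg
Total batch = 540.6 kg; LOI loss = 40.65 kg; yield = 92.48%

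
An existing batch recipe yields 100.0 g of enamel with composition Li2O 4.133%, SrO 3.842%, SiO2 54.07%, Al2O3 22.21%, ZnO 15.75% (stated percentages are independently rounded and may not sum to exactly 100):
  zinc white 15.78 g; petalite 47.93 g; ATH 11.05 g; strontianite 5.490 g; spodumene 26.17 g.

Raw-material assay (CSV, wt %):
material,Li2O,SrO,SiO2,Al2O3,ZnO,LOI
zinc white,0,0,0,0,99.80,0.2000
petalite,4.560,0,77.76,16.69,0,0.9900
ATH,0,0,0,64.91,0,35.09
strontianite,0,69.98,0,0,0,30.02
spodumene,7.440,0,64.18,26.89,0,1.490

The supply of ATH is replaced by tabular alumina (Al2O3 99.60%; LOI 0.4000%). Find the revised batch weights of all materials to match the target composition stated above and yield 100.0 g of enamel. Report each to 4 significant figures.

Revised batch per 100.0 g enamel:
  zinc white: 15.78 g
  petalite: 47.93 g
  tabular alumina: 7.201 g
  strontianite: 5.490 g
  spodumene: 26.17 g
Total batch = 102.6 g; LOI loss = 2.573 g

In-progress results appear rounded to four significant digits — the whole derivation carries exact precision through every step; every reported value is rounded once only — derived quantities, including the totals, the yield, LOI, the five compositions, glass mass, are re-derived starting from the weights per 100.0 g of glass at full precision, as given in either problem or answer.
Oxide mass targets, per 100.0 g enamel:
  Li2O: 4.133% × 100.0 = 4.133 g
  SrO: 3.842% × 100.0 = 3.842 g
  SiO2: 54.07% × 100.0 = 54.07 g
  Al2O3: 22.21% × 100.0 = 22.21 g
  ZnO: 15.75% × 100.0 = 15.75 g
Per-oxide balance check with the batch weights as given, versus the basis set out (sums match the target masses net of answer rounding effects):
  Li2O: 47.93·0.04560 + 26.17·0.07440 = 4.133 g (target 4.133 g)
  SrO: 5.490·0.6998 = 3.842 g (target 3.842 g)
  SiO2: 47.93·0.7776 + 26.17·0.6418 = 54.07 g (target 54.07 g)
  Al2O3: 47.93·0.1669 + 7.201·0.9960 + 26.17·0.2689 = 22.21 g (target 22.21 g)
  ZnO: 15.78·0.9980 = 15.75 g (target 15.75 g)
Glass-mass bookkeeping: Σ batch − LOI loss = 100.0 g (the Σ of target masses is 100.0 g; stated basis 100.0 g — gaps are rounding artifacts).
Whole-batch sum: Σ batch = 102.6 g; Σ batch·LOI gives LOI loss = 2.573 g; glass ÷ batch gives a yield of 97.49%.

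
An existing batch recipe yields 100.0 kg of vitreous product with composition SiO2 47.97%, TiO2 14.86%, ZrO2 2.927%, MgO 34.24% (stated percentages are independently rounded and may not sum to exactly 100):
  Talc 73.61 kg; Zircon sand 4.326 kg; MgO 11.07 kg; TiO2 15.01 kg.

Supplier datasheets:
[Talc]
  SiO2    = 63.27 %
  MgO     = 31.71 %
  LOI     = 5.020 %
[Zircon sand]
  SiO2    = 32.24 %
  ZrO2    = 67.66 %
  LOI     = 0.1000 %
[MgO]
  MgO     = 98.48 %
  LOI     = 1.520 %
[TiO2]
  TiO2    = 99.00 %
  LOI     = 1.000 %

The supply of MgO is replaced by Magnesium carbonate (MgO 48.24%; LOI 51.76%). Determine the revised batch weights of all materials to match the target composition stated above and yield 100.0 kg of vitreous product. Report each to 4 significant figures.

Revised batch per 100.0 kg vitreous product:
  Talc: 73.61 kg
  Zircon sand: 4.326 kg
  Magnesium carbonate: 22.59 kg
  TiO2: 15.01 kg
Total batch = 115.5 kg; LOI loss = 15.54 kg

Working values appear, rounded to 4 significant digits, alongside each step. Full precision is held end to end — a single rounding finalizes each reported figure — all derived quantities, including glass mass, the totals, four oxide percentages, ignition loss, yield, are re-derived from the batch weights per 100.0 kg of glass at full float precision, as written in the problem or answer text.
Target oxide masses per 100.0 kg vitreous product:
  SiO2: 47.97% × 100.0 = 47.97 kg
  TiO2: 14.86% × 100.0 = 14.86 kg
  ZrO2: 2.927% × 100.0 = 2.927 kg
  MgO: 34.24% × 100.0 = 34.24 kg
Oxide-by-oxide audit from the weights as reported, at the basis given (delivered sums recover each target modulo rounding of the values):
  SiO2: 73.61·0.6327 + 4.326·0.3224 = 47.97 kg (target 47.97 kg)
  TiO2: 15.01·0.9900 = 14.86 kg (target 14.86 kg)
  ZrO2: 4.326·0.6766 = 2.927 kg (target 2.927 kg)
  MgO: 73.61·0.3171 + 22.59·0.4824 = 34.24 kg (target 34.24 kg)
The glass-mass cross-check: total batch − LOI = 99.99 kg (targets for the oxides total 100.0 kg; basis as stated: 100.0 kg — differing by rounding only).
Total batch = Σ batch = 115.5 kg; LOI loss = Σ batch·LOI = 15.54 kg; yield = glass ÷ total batch = 86.55%.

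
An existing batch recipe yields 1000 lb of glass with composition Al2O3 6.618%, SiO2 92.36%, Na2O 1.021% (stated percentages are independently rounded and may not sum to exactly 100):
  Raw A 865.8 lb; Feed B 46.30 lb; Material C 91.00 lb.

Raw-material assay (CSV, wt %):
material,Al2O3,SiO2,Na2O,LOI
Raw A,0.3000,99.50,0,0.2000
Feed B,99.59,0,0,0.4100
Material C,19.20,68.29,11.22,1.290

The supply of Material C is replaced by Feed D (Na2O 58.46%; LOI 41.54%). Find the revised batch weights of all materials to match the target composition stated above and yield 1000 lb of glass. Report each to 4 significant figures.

Revised batch per 1000 lb glass:
  Raw A: 928.2 lb
  Feed B: 63.66 lb
  Feed D: 17.46 lb
Total batch = 1009 lb; LOI loss = 9.370 lb

Mid-chain values are printed, rounded to 4 significant figures, on the page — each numeric step carries exact precision at every stage — each reported result is rounded exactly once — the derived quantities (ignition loss, three oxide percentages, the yield, net glass mass, totals) are carried in full precision starting from the weights at 1000 lb of glass, precisely as stated by the question or the answer.
The oxide mass targets at 1000 lb glass:
  Al2O3: 6.618% × 1000 = 66.18 lb
  SiO2: 92.36% × 1000 = 923.6 lb
  Na2O: 1.021% × 1000 = 10.21 lb
Checking each oxide sum working from each reported weight, on the stated basis (every target is met by its sum within answer rounding):
  Al2O3: 928.2·0.003000 + 63.66·0.9959 = 66.18 lb (target 66.18 lb)
  SiO2: 928.2·0.9950 = 923.6 lb (target 923.6 lb)
  Na2O: 17.46·0.5846 = 10.21 lb (target 10.21 lb)
Glass-mass bookkeeping: net batch after ignition = 999.9 lb (summing oxide targets gives 1000 lb; against the stated basis, 1000 lb — deltas are rounding alone).
Total batch = Σ batch = 1009 lb; loss to ignition Σ batch·LOI = 9.370 lb; the yield ratio, glass ÷ batch: 99.07%.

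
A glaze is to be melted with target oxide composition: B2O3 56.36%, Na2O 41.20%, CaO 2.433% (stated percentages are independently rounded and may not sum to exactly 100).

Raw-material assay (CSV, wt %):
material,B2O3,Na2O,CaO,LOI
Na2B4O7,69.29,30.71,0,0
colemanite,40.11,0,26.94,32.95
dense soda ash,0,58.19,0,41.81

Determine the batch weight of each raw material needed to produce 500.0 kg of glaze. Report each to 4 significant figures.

Batch per 500.0 kg glaze:
  Na2B4O7: 380.6 kg
  colemanite: 45.16 kg
  dense soda ash: 153.2 kg
Total batch = 579.0 kg; LOI loss = 78.93 kg; yield = 86.37%

The whole derivation carries full precision throughout. In-progress results appear, with 4-significant-digit rounding, in the working — every reported number is rounded only once — derived quantities are recomputed at full float precision (net glass mass, ignition loss, yield, the three compositions, totals) from the batch weights on 500.0 kg of glass as set out in the problem or the answer.
Target oxide masses per 500.0 kg glaze:
  B2O3: 56.36% × 500.0 = 281.8 kg
  Na2O: 41.20% × 500.0 = 206.0 kg
  CaO: 2.433% × 500.0 = 12.16 kg
Per-oxide balance check with the batch weights as given, against the basis in use (sums match the target masses within answer rounding):
  B2O3: 380.6·0.6929 + 45.16·0.4011 = 281.8 kg (target 281.8 kg)
  Na2O: 380.6·0.3071 + 153.2·0.5819 = 206.0 kg (target 206.0 kg)
  CaO: 45.16·0.2694 = 12.17 kg (target 12.16 kg)
The glass-mass cross-check: Σ batch − LOI loss = 500.0 kg (oxide target masses add up to 500.0 kg; the stated basis being 500.0 kg — gaps are rounding artifacts).
Adding the batch up: Σ batch = 579.0 kg; Σ batch·LOI gives LOI loss = 78.93 kg; yield = glass ÷ total batch = 86.37%.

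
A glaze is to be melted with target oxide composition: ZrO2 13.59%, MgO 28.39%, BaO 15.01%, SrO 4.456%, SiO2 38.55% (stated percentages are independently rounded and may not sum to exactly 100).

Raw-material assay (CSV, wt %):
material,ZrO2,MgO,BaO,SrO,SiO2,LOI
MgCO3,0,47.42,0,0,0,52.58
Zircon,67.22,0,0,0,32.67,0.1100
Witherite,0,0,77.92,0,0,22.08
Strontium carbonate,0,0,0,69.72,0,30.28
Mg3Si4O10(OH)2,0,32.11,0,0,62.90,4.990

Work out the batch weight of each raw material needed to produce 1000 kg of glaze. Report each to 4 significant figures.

Batch per 1000 kg glaze:
  MgCO3: 254.8 kg
  Zircon: 202.2 kg
  Witherite: 192.6 kg
  Strontium carbonate: 63.91 kg
  Mg3Si4O10(OH)2: 507.9 kg
Total batch = 1221 kg; LOI loss = 221.4 kg; yield = 81.87%

All internal work carries full float precision through every step; working values appear (rounded to four significant digits) in the working — a single rounding yields every reported result; the derived quantities (the five compositions, yield, the totals, LOI, net glass mass) are computed using the weight values per 1000 kg of glass in exact precision as set out in the question or the answer.
Oxide mass targets, per 1000 kg glaze:
  ZrO2: 13.59% × 1000 = 135.9 kg
  MgO: 28.39% × 1000 = 283.9 kg
  BaO: 15.01% × 1000 = 150.1 kg
  SrO: 4.456% × 1000 = 44.56 kg
  SiO2: 38.55% × 1000 = 385.5 kg
Verifying the oxide balance per the reported batch figures, at the basis given (sum by sum, the targets are met modulo rounding of the values):
  ZrO2: 202.2·0.6722 = 135.9 kg (target 135.9 kg)
  MgO: 254.8·0.4742 + 507.9·0.3211 = 283.9 kg (target 283.9 kg)
  BaO: 192.6·0.7792 = 150.1 kg (target 150.1 kg)
  SrO: 63.91·0.6972 = 44.56 kg (target 44.56 kg)
  SiO2: 202.2·0.3267 + 507.9·0.6290 = 385.5 kg (target 385.5 kg)
Auditing the glass mass value: total charge less LOI = 1000 kg (oxide target masses add up to 1000 kg; versus the stated basis of 1000 kg — gaps are rounding artifacts).
Batch total: Σ batch = 1221 kg; ignition loss, Σ(batch × LOI) = 221.4 kg; yield: glass divided by total = 81.87%.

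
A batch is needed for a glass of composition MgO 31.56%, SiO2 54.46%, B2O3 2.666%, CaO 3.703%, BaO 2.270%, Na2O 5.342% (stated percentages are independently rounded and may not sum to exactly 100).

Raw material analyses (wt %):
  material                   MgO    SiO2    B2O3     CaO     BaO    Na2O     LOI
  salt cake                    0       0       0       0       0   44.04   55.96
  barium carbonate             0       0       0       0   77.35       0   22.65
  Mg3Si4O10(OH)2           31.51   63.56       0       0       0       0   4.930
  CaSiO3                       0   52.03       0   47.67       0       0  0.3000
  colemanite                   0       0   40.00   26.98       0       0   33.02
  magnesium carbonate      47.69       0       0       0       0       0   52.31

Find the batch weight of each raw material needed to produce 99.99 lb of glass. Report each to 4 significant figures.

Batch per 99.99 lb glass:
  salt cake: 12.13 lb
  barium carbonate: 2.934 lb
  Mg3Si4O10(OH)2: 82.40 lb
  CaSiO3: 3.995 lb
  colemanite: 6.664 lb
  magnesium carbonate: 11.72 lb
Total batch = 119.8 lb; LOI loss = 19.86 lb; yield = 83.43%

Mid-chain values are shown rounded off to 4 significant figures when written out; all internal work carries full float precision end to end. Every reported result takes exactly one rounding; the derived quantities, which include net glass mass, the yield, ignition loss, six oxide percentages, totals, are computed at exact precision, as written in either problem or answer, from the batch weights for 99.99 lb of glass.
Target masses of each oxide per 99.99 lb glass:
  MgO: 31.56% × 99.99 = 31.56 lb
  SiO2: 54.46% × 99.99 = 54.45 lb
  B2O3: 2.666% × 99.99 = 2.666 lb
  CaO: 3.703% × 99.99 = 3.703 lb
  BaO: 2.270% × 99.99 = 2.270 lb
  Na2O: 5.342% × 99.99 = 5.341 lb
Oxide-by-oxide audit on the weights just shown, versus the basis set out (delivered sums recover each target within answer rounding):
  MgO: 82.40·0.3151 + 11.72·0.4769 = 31.55 lb (target 31.56 lb)
  SiO2: 82.40·0.6356 + 3.995·0.5203 = 54.45 lb (target 54.45 lb)
  B2O3: 6.664·0.4000 = 2.666 lb (target 2.666 lb)
  CaO: 3.995·0.4767 + 6.664·0.2698 = 3.702 lb (target 3.703 lb)
  BaO: 2.934·0.7735 = 2.269 lb (target 2.270 lb)
  Na2O: 12.13·0.4404 = 5.342 lb (target 5.341 lb)
The glass-mass cross-check: batch total minus LOI = 99.99 lb (the targets, summed, come to 99.99 lb; against the stated basis, 99.99 lb — a pure rounding effect).
Adding the batch up: Σ batch = 119.8 lb; Σ batch·LOI gives LOI loss = 19.86 lb; glass ÷ batch gives a yield of 83.43%.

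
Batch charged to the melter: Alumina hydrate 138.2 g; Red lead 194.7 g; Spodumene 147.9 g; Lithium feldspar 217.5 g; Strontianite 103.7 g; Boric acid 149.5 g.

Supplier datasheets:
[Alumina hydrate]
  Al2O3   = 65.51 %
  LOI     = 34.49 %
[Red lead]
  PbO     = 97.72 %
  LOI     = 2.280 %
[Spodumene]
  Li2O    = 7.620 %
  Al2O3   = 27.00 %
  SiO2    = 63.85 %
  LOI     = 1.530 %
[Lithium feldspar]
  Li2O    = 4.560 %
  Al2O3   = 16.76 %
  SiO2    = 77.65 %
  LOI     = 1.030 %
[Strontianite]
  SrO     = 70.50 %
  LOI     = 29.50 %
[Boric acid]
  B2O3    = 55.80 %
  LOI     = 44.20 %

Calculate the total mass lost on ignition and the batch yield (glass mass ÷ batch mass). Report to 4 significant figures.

All arithmetic maintains full float precision in all steps. Mid-chain values appear with 4-significant-figure rounding at each printed step — a single rounding produces each reported value. The derived quantities, which include yield, net glass mass, totals, six oxide percentages, LOI, are carried in full float precision, as quoted within the question or the answer, using the weight values at 798.2 g of glass.
Ignition loss by material:
  Alumina hydrate: 138.2 × 0.3449 = 47.67 g
  Red lead: 194.7 × 0.02280 = 4.439 g
  Spodumene: 147.9 × 0.01530 = 2.263 g
  Lithium feldspar: 217.5 × 0.01030 = 2.240 g
  Strontianite: 103.7 × 0.2950 = 30.59 g
  Boric acid: 149.5 × 0.4420 = 66.08 g
Total LOI = 153.3 g
Glass = batch − LOI = 951.5 − 153.3 = 798.2 g

LOI loss = 153.3 g; glass = 798.2 g; yield = 83.89%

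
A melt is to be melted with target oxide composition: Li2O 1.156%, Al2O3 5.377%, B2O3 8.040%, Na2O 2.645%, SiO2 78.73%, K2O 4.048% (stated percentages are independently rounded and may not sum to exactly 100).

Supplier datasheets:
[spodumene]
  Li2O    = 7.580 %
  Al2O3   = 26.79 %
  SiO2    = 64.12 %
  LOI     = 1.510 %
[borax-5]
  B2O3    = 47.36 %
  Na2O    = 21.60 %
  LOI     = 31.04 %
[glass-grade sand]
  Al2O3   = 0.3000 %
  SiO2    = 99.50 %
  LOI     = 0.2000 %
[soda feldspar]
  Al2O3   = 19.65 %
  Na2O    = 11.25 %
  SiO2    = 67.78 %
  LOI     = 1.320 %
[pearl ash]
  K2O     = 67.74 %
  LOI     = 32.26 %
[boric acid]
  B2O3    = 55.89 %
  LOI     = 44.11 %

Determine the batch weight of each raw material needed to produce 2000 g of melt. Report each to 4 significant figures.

The intermediate values are displayed rounded to four significant figures across the worked steps — all arithmetic maintains full float precision through every step — a single rounding produces every reported number. The derived quantities are rebuilt from the batch weights per 2000 g of glass in full float precision (the totals, the yield, six oxide percentages, LOI, glass mass) exactly as shown in the problem or the answer.
Per-oxide target masses for 2000 g melt:
  Li2O: 1.156% × 2000 = 23.12 g
  Al2O3: 5.377% × 2000 = 107.5 g
  B2O3: 8.040% × 2000 = 160.8 g
  Na2O: 2.645% × 2000 = 52.90 g
  SiO2: 78.73% × 2000 = 1575 g
  K2O: 4.048% × 2000 = 80.96 g
Balance tally, oxide-wise, applying the batch weights above, per the basis as stated (each sum matches its target mass modulo rounding of the values):
  Li2O: 305.0·0.07580 = 23.12 g (target 23.12 g)
  Al2O3: 305.0·0.2679 + 1310·0.003000 + 111.4·0.1965 = 107.5 g (target 107.5 g)
  B2O3: 186.9·0.4736 + 129.4·0.5589 = 160.8 g (target 160.8 g)
  Na2O: 186.9·0.2160 + 111.4·0.1125 = 52.90 g (target 52.90 g)
  SiO2: 305.0·0.6412 + 1310·0.9950 + 111.4·0.6778 = 1575 g (target 1575 g)
  K2O: 119.5·0.6774 = 80.95 g (target 80.96 g)
Mass balance on the glass: total batch − LOI = 2000 g (the Σ of target masses is 2000 g; stated basis 2000 g — rounding explains the deltas).
Whole-batch sum: Σ batch = 2162 g; LOI loss = Σ batch·LOI = 162.3 g; glass ÷ batch gives a yield of 92.49%.

Batch per 2000 g melt:
  spodumene: 305.0 g
  borax-5: 186.9 g
  glass-grade sand: 1310 g
  soda feldspar: 111.4 g
  pearl ash: 119.5 g
  boric acid: 129.4 g
Total batch = 2162 g; LOI loss = 162.3 g; yield = 92.49%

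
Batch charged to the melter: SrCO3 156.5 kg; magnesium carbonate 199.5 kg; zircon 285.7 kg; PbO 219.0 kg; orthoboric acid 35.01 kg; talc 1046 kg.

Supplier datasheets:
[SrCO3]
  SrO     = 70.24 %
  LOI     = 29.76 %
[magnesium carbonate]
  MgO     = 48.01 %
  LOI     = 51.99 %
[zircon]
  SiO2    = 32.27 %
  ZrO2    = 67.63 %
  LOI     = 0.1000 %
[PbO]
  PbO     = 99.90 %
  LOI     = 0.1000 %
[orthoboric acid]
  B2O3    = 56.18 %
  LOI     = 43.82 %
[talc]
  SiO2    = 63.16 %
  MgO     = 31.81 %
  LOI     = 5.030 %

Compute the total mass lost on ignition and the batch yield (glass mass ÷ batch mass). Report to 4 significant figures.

LOI loss = 218.8 kg; glass = 1723 kg; yield = 88.73%

Intermediates are displayed rounded to four significant figures as written — every computation runs at full precision throughout. Each reported value is rounded a single time — derived quantities (the yield, totals, six oxide percentages, net glass mass, LOI) are carried in full float precision using the weight values for 1723 kg of glass precisely as stated by problem or answer.
Per-material ignition loss:
  SrCO3: 156.5 × 0.2976 = 46.57 kg
  magnesium carbonate: 199.5 × 0.5199 = 103.7 kg
  zircon: 285.7 × 0.001000 = 0.2857 kg
  PbO: 219.0 × 0.001000 = 0.2190 kg
  orthoboric acid: 35.01 × 0.4382 = 15.34 kg
  talc: 1046 × 0.05030 = 52.61 kg
Total LOI = 218.8 kg
Glass = batch − LOI = 1942 − 218.8 = 1723 kg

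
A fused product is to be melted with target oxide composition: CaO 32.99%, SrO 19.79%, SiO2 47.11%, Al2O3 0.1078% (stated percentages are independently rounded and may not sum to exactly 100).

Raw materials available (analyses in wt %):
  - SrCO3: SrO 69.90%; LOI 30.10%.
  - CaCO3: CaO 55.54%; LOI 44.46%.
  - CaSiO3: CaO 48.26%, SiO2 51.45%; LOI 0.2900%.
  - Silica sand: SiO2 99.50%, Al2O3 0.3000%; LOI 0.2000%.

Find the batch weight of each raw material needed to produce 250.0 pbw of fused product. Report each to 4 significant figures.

Batch per 250.0 pbw fused product:
  SrCO3: 70.78 pbw
  CaCO3: 100.5 pbw
  CaSiO3: 55.18 pbw
  Silica sand: 89.83 pbw
Total batch = 316.3 pbw; LOI loss = 66.33 pbw; yield = 79.03%

The intermediate values are displayed (rounded to four significant figures) in the printout — each numeric step maintains full precision from start to finish — each reported figure takes a single rounding — the derived quantities are rebuilt from the weighed amounts on 250.0 pbw of glass at full float precision (net glass mass, totals, yield, the four compositions, LOI), exactly as printed in problem or answer.
Target oxide masses per 250.0 pbw fused product:
  CaO: 32.99% × 250.0 = 82.48 pbw
  SrO: 19.79% × 250.0 = 49.48 pbw
  SiO2: 47.11% × 250.0 = 117.8 pbw
  Al2O3: 0.1078% × 250.0 = 0.2695 pbw
A balance pass over the oxides, per the reported batch figures, for the quoted basis mass (every target is met by its sum up to rounding of the answer):
  CaO: 100.5·0.5554 + 55.18·0.4826 = 82.45 pbw (target 82.48 pbw)
  SrO: 70.78·0.6990 = 49.48 pbw (target 49.48 pbw)
  SiO2: 55.18·0.5145 + 89.83·0.9950 = 117.8 pbw (target 117.8 pbw)
  Al2O3: 89.83·0.003000 = 0.2695 pbw (target 0.2695 pbw)
Glass-mass bookkeeping: the batch minus its LOI: 250.0 pbw (summing oxide targets gives 250.0 pbw; the stated basis being 250.0 pbw — rounding explains the deltas).
Batch grand total — Σ batch = 316.3 pbw; Σ batch·LOI gives LOI loss = 66.33 pbw; yield = glass ÷ total batch = 79.03%.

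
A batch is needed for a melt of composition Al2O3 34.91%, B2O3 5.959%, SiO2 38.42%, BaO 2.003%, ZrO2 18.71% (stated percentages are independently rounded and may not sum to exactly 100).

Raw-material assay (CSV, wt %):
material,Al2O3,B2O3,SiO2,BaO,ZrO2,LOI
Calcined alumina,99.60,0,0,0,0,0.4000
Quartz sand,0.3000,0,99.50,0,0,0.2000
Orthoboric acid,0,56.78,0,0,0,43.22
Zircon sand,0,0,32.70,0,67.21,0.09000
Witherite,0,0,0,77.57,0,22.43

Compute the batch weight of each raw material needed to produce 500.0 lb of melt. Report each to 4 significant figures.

All internal work keeps exact precision at every stage — in-progress results are rounded to four significant digits wherever printed. Exactly one rounding goes into every reported value. All derived quantities, which include five oxide percentages, ignition loss, net glass mass, the yield, the totals, are re-derived in full precision, as they appear in problem or answer, starting from the weights for 500.0 lb of glass.
Oxide mass targets, per 500.0 lb melt:
  Al2O3: 34.91% × 500.0 = 174.6 lb
  B2O3: 5.959% × 500.0 = 29.80 lb
  SiO2: 38.42% × 500.0 = 192.1 lb
  BaO: 2.003% × 500.0 = 10.02 lb
  ZrO2: 18.71% × 500.0 = 93.55 lb
Checking each oxide sum per the reported batch figures, against the basis in use (oxide sums agree with the targets exact up to rounding of places):
  Al2O3: 174.8·0.9960 + 147.3·0.003000 = 174.5 lb (target 174.6 lb)
  B2O3: 52.47·0.5678 = 29.79 lb (target 29.80 lb)
  SiO2: 147.3·0.9950 + 139.2·0.3270 = 192.1 lb (target 192.1 lb)
  BaO: 12.91·0.7757 = 10.01 lb (target 10.02 lb)
  ZrO2: 139.2·0.6721 = 93.56 lb (target 93.55 lb)
Glass mass check: batch total minus LOI = 500.0 lb (summing oxide targets gives 500.0 lb; the stated basis being 500.0 lb — any gap is answer rounding).
Total batch = Σ batch = 526.7 lb; LOI removed, Σ of batch·LOI: 26.69 lb; as yield: glass ÷ batch → 94.93%.

Batch per 500.0 lb melt:
  Calcined alumina: 174.8 lb
  Quartz sand: 147.3 lb
  Orthoboric acid: 52.47 lb
  Zircon sand: 139.2 lb
  Witherite: 12.91 lb
Total batch = 526.7 lb; LOI loss = 26.69 lb; yield = 94.93%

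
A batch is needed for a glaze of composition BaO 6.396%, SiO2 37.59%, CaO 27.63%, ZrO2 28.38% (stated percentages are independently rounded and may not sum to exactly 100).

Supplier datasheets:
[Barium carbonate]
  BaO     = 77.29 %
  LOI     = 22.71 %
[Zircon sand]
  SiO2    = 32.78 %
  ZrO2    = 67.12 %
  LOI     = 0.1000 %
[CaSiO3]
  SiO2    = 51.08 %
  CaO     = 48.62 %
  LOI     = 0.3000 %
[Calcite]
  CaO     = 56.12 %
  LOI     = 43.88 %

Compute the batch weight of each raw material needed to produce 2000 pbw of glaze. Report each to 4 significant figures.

Working values are displayed (rounded to 4 significant figures) as written; all internal work maintains full precision through the solve; every reported value takes just one rounding. The derived quantities are rebuilt at exact precision (ignition loss, four oxide percentages, the totals, glass mass, yield) from the batch weights for 2000 pbw of glass, as written in problem or answer.
Oxide mass targets, per 2000 pbw glaze:
  BaO: 6.396% × 2000 = 127.9 pbw
  SiO2: 37.59% × 2000 = 751.8 pbw
  CaO: 27.63% × 2000 = 552.6 pbw
  ZrO2: 28.38% × 2000 = 567.6 pbw
Balance tally, oxide-wise, applying the batch weights above, at the basis given (summed amounts equal target values modulo rounding of the values):
  BaO: 165.5·0.7729 = 127.9 pbw (target 127.9 pbw)
  SiO2: 845.6·0.3278 + 929.1·0.5108 = 751.8 pbw (target 751.8 pbw)
  CaO: 929.1·0.4862 + 179.7·0.5612 = 552.6 pbw (target 552.6 pbw)
  ZrO2: 845.6·0.6712 = 567.6 pbw (target 567.6 pbw)
Consistency of the glass mass: batch total minus LOI = 2000 pbw (summing oxide targets gives 2000 pbw; against the stated basis, 2000 pbw — a pure rounding effect).
Whole-batch sum: Σ batch = 2120 pbw; LOI loss = Σ batch·LOI = 120.1 pbw; the yield ratio, glass ÷ batch: 94.34%.

Batch per 2000 pbw glaze:
  Barium carbonate: 165.5 pbw
  Zircon sand: 845.6 pbw
  CaSiO3: 929.1 pbw
  Calcite: 179.7 pbw
Total batch = 2120 pbw; LOI loss = 120.1 pbw; yield = 94.34%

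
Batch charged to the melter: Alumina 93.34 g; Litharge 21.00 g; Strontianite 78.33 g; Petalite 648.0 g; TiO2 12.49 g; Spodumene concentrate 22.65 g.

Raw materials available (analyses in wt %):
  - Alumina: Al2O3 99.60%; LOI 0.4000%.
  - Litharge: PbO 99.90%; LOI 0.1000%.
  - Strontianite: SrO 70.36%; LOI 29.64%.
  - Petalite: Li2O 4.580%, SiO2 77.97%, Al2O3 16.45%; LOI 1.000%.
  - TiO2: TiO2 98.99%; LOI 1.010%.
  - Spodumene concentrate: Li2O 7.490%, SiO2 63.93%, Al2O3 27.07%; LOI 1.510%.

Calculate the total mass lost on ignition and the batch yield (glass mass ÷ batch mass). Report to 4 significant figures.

LOI loss = 30.56 g; glass = 845.3 g; yield = 96.51%

Full float precision is held in all steps. Intermediates are printed rounded to 4 significant figures in the working — exactly one rounding goes into each reported result. All derived quantities, which include the totals, the yield, six oxide percentages, net glass mass, LOI, are recomputed in exact precision, exactly as printed in the question or the answer, from the weighed amounts per 845.3 g of glass.
Loss on ignition, line by line:
  Alumina: 93.34 × 0.004000 = 0.3734 g
  Litharge: 21.00 × 0.001000 = 0.02100 g
  Strontianite: 78.33 × 0.2964 = 23.22 g
  Petalite: 648.0 × 0.01000 = 6.480 g
  TiO2: 12.49 × 0.01010 = 0.1261 g
  Spodumene concentrate: 22.65 × 0.01510 = 0.3420 g
Total LOI = 30.56 g
Glass = batch − LOI = 875.8 − 30.56 = 845.3 g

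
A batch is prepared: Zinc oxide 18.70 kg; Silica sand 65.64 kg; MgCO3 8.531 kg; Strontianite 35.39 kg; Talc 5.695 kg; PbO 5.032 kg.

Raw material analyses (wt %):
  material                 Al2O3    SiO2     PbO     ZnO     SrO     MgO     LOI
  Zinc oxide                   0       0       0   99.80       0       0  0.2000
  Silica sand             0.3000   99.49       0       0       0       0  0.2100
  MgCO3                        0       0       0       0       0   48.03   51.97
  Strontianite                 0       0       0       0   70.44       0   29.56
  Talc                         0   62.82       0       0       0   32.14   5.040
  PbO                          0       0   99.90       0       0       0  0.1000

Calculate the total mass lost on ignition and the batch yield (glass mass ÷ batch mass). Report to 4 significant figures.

LOI loss = 15.36 kg; glass = 123.6 kg; yield = 88.95%

Values along the way are displayed rounded to four significant digits alongside each step; the whole derivation keeps exact precision all the way through; a single rounding yields every reported result. All derived quantities are rebuilt using the weight values for 123.6 kg of glass in full precision (yield, totals, ignition loss, six oxide percentages, net glass mass), precisely as stated by either problem or answer.
Each material's LOI contribution:
  Zinc oxide: 18.70 × 0.002000 = 0.03740 kg
  Silica sand: 65.64 × 0.002100 = 0.1378 kg
  MgCO3: 8.531 × 0.5197 = 4.434 kg
  Strontianite: 35.39 × 0.2956 = 10.46 kg
  Talc: 5.695 × 0.05040 = 0.2870 kg
  PbO: 5.032 × 0.001000 = 0.005032 kg
Total LOI = 15.36 kg
Glass = batch − LOI = 139.0 − 15.36 = 123.6 kg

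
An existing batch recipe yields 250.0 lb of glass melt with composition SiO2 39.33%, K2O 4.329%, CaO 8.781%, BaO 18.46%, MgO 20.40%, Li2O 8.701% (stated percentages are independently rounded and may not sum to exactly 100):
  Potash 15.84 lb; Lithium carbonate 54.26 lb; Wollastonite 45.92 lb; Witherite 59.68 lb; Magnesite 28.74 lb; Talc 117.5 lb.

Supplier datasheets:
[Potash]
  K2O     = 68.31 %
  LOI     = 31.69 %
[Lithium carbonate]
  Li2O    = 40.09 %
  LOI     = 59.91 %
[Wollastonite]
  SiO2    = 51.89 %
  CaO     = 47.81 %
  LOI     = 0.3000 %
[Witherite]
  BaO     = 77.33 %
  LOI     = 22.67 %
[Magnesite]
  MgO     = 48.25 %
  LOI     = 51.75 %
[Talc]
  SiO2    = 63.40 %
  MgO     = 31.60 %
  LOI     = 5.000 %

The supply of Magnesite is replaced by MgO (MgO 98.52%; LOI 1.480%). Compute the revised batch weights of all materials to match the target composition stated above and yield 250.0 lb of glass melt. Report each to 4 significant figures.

Revised batch per 250.0 lb glass melt:
  Potash: 15.84 lb
  Lithium carbonate: 54.26 lb
  Wollastonite: 45.92 lb
  Witherite: 59.68 lb
  MgO: 14.08 lb
  Talc: 117.5 lb
Total batch = 307.3 lb; LOI loss = 57.28 lb

Values along the way are shown, with 4-significant-figure rounding, at each printed step — exact precision is carried from first step to last — every reported value is rounded a single time. All derived quantities (ignition loss, the totals, glass mass, the six compositions, the yield) are carried in full precision from the batch weights at 250.0 lb of glass as given in the question or the answer.
Target oxide masses per 250.0 lb glass melt:
  SiO2: 39.33% × 250.0 = 98.32 lb
  K2O: 4.329% × 250.0 = 10.82 lb
  CaO: 8.781% × 250.0 = 21.95 lb
  BaO: 18.46% × 250.0 = 46.15 lb
  MgO: 20.40% × 250.0 = 51.00 lb
  Li2O: 8.701% × 250.0 = 21.75 lb
A balance pass over the oxides, per the reported batch figures, for the quoted basis mass (target by target, the sums agree net of answer rounding effects):
  SiO2: 45.92·0.5189 + 117.5·0.6340 = 98.32 lb (target 98.32 lb)
  K2O: 15.84·0.6831 = 10.82 lb (target 10.82 lb)
  CaO: 45.92·0.4781 = 21.95 lb (target 21.95 lb)
  BaO: 59.68·0.7733 = 46.15 lb (target 46.15 lb)
  MgO: 14.08·0.9852 + 117.5·0.3160 = 51.00 lb (target 51.00 lb)
  Li2O: 54.26·0.4009 = 21.75 lb (target 21.75 lb)
Auditing the glass mass value: net batch after ignition = 250.0 lb (the Σ of target masses is 250.0 lb; the stated basis being 250.0 lb — deltas are rounding alone).
Adding the batch up: Σ batch = 307.3 lb; LOI removed, Σ of batch·LOI: 57.28 lb; yield: glass divided by total = 81.36%.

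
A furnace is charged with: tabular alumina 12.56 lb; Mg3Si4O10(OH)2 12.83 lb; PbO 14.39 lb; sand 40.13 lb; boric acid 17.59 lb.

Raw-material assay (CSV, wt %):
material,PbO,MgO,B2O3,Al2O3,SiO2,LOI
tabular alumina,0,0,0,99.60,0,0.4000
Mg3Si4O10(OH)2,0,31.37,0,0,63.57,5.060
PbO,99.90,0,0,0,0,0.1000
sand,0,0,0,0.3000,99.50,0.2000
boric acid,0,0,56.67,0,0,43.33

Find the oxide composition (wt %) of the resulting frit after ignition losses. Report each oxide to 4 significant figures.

Intermediates are displayed, rounded to four significant figures, between the steps — the whole derivation runs at full precision at every stage. Each reported result is rounded just once; the derived quantities are recomputed from the batch weights per 89.08 lb of glass in exact precision (ignition loss, totals, five oxide percentages, glass mass, the yield), as written in either problem or answer.
Per-oxide mass from batch:
  PbO: 14.39·0.9990 = 14.38 lb
  MgO: 12.83·0.3137 = 4.025 lb
  B2O3: 17.59·0.5667 = 9.968 lb
  Al2O3: 12.56·0.9960 + 40.13·0.003000 = 12.63 lb
  SiO2: 12.83·0.6357 + 40.13·0.9950 = 48.09 lb
LOI: 12.56·0.004000 + 12.83·0.05060 + 14.39·0.001000 + 40.13·0.002000 + 17.59·0.4333 = 8.416 lb
Glass = total batch minus LOI = 97.50 − 8.416 = 89.08 lb (= the summed oxide contributions)
each wt % is 100 × oxide ÷ glass

Glass mass = 89.08 lb (batch 97.50 − LOI 8.416).
Composition: PbO 16.14%, MgO 4.518%, B2O3 11.19%, Al2O3 14.18%, SiO2 53.98%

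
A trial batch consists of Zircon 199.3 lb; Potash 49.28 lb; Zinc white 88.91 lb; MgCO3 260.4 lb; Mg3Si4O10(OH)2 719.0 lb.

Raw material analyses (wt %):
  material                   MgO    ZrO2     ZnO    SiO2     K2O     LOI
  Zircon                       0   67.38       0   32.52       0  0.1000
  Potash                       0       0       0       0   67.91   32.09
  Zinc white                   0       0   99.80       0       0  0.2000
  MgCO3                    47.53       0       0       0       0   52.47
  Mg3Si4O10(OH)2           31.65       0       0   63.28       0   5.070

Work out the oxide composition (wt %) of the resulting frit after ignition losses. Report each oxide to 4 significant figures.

All arithmetic runs at full float precision through the solve. Rounding to 4 significant figures governs every intermediate as displayed — each reported result takes just one rounding. Derived quantities, including glass mass, the yield, ignition loss, totals, the five compositions, are computed from the batch weights for 1128 lb of glass at exact precision, precisely as stated by the problem or the answer.
What the batch supplies per oxide:
  MgO: 260.4·0.4753 + 719.0·0.3165 = 351.3 lb
  ZrO2: 199.3·0.6738 = 134.3 lb
  ZnO: 88.91·0.9980 = 88.73 lb
  SiO2: 199.3·0.3252 + 719.0·0.6328 = 519.8 lb
  K2O: 49.28·0.6791 = 33.47 lb
LOI: 199.3·0.001000 + 49.28·0.3209 + 88.91·0.002000 + 260.4·0.5247 + 719.0·0.05070 = 189.3 lb
Glass = total batch minus LOI = 1317 − 189.3 = 1128 lb (the oxide masses sum to this)
wt % = oxide mass / glass mass × 100

Glass mass = 1128 lb (batch 1317 − LOI 189.3).
Composition: MgO 31.16%, ZrO2 11.91%, ZnO 7.869%, SiO2 46.10%, K2O 2.968%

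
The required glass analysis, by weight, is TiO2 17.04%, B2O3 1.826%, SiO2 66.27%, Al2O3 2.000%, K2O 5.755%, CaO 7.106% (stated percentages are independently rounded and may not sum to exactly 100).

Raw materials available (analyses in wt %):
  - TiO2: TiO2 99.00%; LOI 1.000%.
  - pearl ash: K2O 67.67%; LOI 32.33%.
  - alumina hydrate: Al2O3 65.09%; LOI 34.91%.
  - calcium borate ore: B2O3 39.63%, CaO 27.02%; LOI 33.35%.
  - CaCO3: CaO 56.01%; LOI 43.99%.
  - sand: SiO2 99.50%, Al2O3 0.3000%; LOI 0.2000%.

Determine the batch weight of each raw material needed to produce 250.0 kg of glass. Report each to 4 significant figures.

Batch per 250.0 kg glass:
  TiO2: 43.03 kg
  pearl ash: 21.26 kg
  alumina hydrate: 6.914 kg
  calcium borate ore: 11.52 kg
  CaCO3: 26.16 kg
  sand: 166.5 kg
Total batch = 275.4 kg; LOI loss = 25.40 kg; yield = 90.78%

Each numeric step keeps full precision end to end; working values are shown with 4-significant-figure rounding in the printout — each reported result sees exactly one rounding — the derived quantities, which include LOI, totals, the six compositions, net glass mass, the yield, are re-derived at full float precision, as they appear in question or answer, using the weight values at 250.0 kg of glass.
The oxide mass targets at 250.0 kg glass:
  TiO2: 17.04% × 250.0 = 42.60 kg
  B2O3: 1.826% × 250.0 = 4.565 kg
  SiO2: 66.27% × 250.0 = 165.7 kg
  Al2O3: 2.000% × 250.0 = 5.000 kg
  K2O: 5.755% × 250.0 = 14.39 kg
  CaO: 7.106% × 250.0 = 17.76 kg
Oxide-by-oxide audit per the reported batch figures, per the basis as stated (each sum matches its target mass given rounding of the digits):
  TiO2: 43.03·0.9900 = 42.60 kg (target 42.60 kg)
  B2O3: 11.52·0.3963 = 4.565 kg (target 4.565 kg)
  SiO2: 166.5·0.9950 = 165.7 kg (target 165.7 kg)
  Al2O3: 6.914·0.6509 + 166.5·0.003000 = 5.000 kg (target 5.000 kg)
  K2O: 21.26·0.6767 = 14.39 kg (target 14.39 kg)
  CaO: 11.52·0.2702 + 26.16·0.5601 = 17.76 kg (target 17.76 kg)
Glass-mass sanity pass: total charge less LOI = 250.0 kg (oxide target masses add up to 250.0 kg; versus the stated basis of 250.0 kg — deltas are rounding alone).
Batch grand total — Σ batch = 275.4 kg; LOI removed, Σ of batch·LOI: 25.40 kg; yield, glass over the total, = 90.78%.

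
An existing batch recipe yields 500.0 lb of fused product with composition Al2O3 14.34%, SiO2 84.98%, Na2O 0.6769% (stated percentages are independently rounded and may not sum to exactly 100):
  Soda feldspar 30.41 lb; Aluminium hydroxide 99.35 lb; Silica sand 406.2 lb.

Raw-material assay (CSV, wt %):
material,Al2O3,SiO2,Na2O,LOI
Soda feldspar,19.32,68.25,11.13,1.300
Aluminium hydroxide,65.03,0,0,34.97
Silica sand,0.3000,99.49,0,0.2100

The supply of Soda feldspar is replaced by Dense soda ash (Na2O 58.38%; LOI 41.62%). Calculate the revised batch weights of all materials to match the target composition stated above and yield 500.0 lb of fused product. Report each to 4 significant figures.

Values along the way are displayed rounded off to 4 significant figures in the printout. Each numeric step runs at full float precision at every stage. Each reported result is rounded a single time — the derived quantities are re-derived in exact precision (glass mass, the yield, the three compositions, totals, ignition loss) from the batch weights on 500.0 lb of glass, exactly as shown in the problem or the answer.
The oxide mass targets at 500.0 lb fused product:
  Al2O3: 14.34% × 500.0 = 71.70 lb
  SiO2: 84.98% × 500.0 = 424.9 lb
  Na2O: 0.6769% × 500.0 = 3.384 lb
Balance tally, oxide-wise, applying the batch weights above, versus the basis set out (summed amounts equal target values modulo rounding of the values):
  Al2O3: 108.3·0.6503 + 427.1·0.003000 = 71.71 lb (target 71.70 lb)
  SiO2: 427.1·0.9949 = 424.9 lb (target 424.9 lb)
  Na2O: 5.797·0.5838 = 3.384 lb (target 3.384 lb)
Auditing the glass mass value: the batch minus its LOI: 500.0 lb (targets for the oxides total 500.0 lb; the stated basis being 500.0 lb — rounding explains the deltas).
Batch grand total — Σ batch = 541.2 lb; Σ batch·LOI gives LOI loss = 41.18 lb; yield: glass divided by total = 92.39%.

Revised batch per 500.0 lb fused product:
  Dense soda ash: 5.797 lb
  Aluminium hydroxide: 108.3 lb
  Silica sand: 427.1 lb
Total batch = 541.2 lb; LOI loss = 41.18 lb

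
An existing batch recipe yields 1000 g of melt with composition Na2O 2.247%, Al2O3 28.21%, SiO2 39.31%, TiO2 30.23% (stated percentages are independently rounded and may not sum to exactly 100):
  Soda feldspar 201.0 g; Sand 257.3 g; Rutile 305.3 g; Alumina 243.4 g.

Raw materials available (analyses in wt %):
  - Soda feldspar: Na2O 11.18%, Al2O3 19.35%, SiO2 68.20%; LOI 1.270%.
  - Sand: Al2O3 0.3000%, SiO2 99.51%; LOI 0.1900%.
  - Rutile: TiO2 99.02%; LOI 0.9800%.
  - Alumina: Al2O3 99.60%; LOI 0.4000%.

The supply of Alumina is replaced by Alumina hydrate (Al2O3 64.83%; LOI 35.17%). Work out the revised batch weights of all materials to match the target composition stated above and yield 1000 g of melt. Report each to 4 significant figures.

The working math carries full precision all the way through. Intermediates are printed rounded to four significant digits in the working; a single rounding produces each reported number. The derived quantities (LOI, the yield, the totals, four oxide percentages, net glass mass) are computed from the batch weights per 1000 g of glass at exact precision, as they appear in question or answer.
The oxide mass targets at 1000 g melt:
  Na2O: 2.247% × 1000 = 22.47 g
  Al2O3: 28.21% × 1000 = 282.1 g
  SiO2: 39.31% × 1000 = 393.1 g
  TiO2: 30.23% × 1000 = 302.3 g
Mass-balance tally per oxide working from each reported weight, for the quoted basis mass (each sum matches its target mass modulo rounding of the values):
  Na2O: 201.0·0.1118 = 22.47 g (target 22.47 g)
  Al2O3: 201.0·0.1935 + 257.3·0.003000 + 374.0·0.6483 = 282.1 g (target 282.1 g)
  SiO2: 201.0·0.6820 + 257.3·0.9951 = 393.1 g (target 393.1 g)
  TiO2: 305.3·0.9902 = 302.3 g (target 302.3 g)
Glass-mass bookkeeping: the batch minus its LOI: 1000 g (targets for the oxides total 1000 g; with the basis standing at 1000 g — gaps are rounding artifacts).
Summing the batch: Σ batch = 1138 g; loss to ignition Σ batch·LOI = 137.6 g; glass ÷ batch gives a yield of 87.91%.

Revised batch per 1000 g melt:
  Soda feldspar: 201.0 g
  Sand: 257.3 g
  Rutile: 305.3 g
  Alumina hydrate: 374.0 g
Total batch = 1138 g; LOI loss = 137.6 g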